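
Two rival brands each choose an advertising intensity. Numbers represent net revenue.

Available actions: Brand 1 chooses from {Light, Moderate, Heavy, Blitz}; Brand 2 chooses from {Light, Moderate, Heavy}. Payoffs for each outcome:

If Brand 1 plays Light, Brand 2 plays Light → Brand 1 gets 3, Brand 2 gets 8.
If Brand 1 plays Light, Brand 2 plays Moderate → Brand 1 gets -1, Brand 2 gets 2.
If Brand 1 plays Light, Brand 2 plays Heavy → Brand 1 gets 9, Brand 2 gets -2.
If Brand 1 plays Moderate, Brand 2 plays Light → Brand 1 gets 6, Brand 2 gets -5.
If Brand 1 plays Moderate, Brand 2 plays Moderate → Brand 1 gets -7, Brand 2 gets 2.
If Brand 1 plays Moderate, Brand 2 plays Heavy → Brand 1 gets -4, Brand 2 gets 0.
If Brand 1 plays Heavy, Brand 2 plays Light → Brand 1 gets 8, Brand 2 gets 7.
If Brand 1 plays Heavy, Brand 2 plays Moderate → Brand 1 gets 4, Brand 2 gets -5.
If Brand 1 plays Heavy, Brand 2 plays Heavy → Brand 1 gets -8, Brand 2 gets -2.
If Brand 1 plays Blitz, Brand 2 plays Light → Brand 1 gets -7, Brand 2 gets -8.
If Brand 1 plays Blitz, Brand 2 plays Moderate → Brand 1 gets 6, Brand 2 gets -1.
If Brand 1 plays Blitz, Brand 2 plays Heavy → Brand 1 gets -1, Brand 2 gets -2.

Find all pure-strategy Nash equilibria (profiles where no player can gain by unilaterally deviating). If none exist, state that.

(Heavy, Light); (Blitz, Moderate)

Brand 1 against Light: payoffs 3, 6, 8, -7 → best response Heavy.
Brand 1 against Moderate: payoffs -1, -7, 4, 6 → best response Blitz.
Brand 1 against Heavy: payoffs 9, -4, -8, -1 → best response Light.
Brand 2 against Light: payoffs 8, 2, -2 → best response Light.
Brand 2 against Moderate: payoffs -5, 2, 0 → best response Moderate.
Brand 2 against Heavy: payoffs 7, -5, -2 → best response Light.
Brand 2 against Blitz: payoffs -8, -1, -2 → best response Moderate.
Mutual best responses: (Heavy, Light); (Blitz, Moderate).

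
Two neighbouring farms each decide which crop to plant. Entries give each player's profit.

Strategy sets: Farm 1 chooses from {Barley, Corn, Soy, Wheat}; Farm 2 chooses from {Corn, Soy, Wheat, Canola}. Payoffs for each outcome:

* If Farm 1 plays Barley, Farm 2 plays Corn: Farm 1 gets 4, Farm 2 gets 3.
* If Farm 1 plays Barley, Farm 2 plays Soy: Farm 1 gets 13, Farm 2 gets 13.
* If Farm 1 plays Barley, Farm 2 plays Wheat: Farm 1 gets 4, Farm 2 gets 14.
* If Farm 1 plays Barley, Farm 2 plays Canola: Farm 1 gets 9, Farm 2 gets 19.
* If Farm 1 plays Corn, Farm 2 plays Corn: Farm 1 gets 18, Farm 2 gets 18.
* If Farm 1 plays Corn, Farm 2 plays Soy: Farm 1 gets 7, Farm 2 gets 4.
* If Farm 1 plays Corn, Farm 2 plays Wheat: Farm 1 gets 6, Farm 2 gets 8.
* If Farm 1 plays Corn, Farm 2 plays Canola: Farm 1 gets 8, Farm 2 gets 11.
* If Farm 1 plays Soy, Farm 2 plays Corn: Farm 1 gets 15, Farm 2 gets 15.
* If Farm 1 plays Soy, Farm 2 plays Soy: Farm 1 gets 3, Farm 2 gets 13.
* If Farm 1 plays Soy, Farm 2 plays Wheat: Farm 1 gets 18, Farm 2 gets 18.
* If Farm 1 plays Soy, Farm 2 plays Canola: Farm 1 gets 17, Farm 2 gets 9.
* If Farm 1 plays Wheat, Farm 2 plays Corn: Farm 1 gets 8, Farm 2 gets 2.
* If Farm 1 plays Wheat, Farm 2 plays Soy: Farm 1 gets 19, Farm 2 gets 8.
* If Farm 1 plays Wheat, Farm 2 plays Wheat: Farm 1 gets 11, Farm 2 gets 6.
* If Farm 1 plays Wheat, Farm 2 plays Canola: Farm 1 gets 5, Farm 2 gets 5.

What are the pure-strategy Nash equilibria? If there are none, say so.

Farm 1 against Corn: payoffs 4, 18, 15, 8 → best response Corn.
Farm 1 against Soy: payoffs 13, 7, 3, 19 → best response Wheat.
Farm 1 against Wheat: payoffs 4, 6, 18, 11 → best response Soy.
Farm 1 against Canola: payoffs 9, 8, 17, 5 → best response Soy.
Farm 2 against Barley: payoffs 3, 13, 14, 19 → best response Canola.
Farm 2 against Corn: payoffs 18, 4, 8, 11 → best response Corn.
Farm 2 against Soy: payoffs 15, 13, 18, 9 → best response Wheat.
Farm 2 against Wheat: payoffs 2, 8, 6, 5 → best response Soy.
Mutual best responses: (Corn, Corn); (Soy, Wheat); (Wheat, Soy).

Pure-strategy Nash equilibria: (Corn, Corn); (Soy, Wheat); (Wheat, Soy)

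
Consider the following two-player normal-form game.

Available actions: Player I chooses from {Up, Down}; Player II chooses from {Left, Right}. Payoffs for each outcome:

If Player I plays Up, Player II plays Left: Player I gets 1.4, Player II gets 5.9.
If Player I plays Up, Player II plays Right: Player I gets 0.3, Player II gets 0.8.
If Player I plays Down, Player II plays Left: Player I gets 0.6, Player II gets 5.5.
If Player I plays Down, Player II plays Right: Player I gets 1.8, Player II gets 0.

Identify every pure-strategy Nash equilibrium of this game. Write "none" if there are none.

Player I against Left: payoffs 1.4, 0.6 → best response Up.
Player I against Right: payoffs 0.3, 1.8 → best response Down.
Player II against Up: payoffs 5.9, 0.8 → best response Left.
Player II against Down: payoffs 5.5, 0 → best response Left.
Mutual best responses: (Up, Left).

Pure NE: (Up, Left)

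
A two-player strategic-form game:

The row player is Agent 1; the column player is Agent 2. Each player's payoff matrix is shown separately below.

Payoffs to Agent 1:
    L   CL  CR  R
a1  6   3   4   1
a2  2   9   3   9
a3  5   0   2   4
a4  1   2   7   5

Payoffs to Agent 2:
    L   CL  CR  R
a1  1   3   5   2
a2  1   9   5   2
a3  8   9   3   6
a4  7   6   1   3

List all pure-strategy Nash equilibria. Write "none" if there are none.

(a2, CL)

Mark each player's best response to every combination of opponents' strategies; a profile where every player is best-responding is a pure Nash equilibrium.
Agent 1 against L: payoffs 6, 2, 5, 1 → best response a1.
Agent 1 against CL: payoffs 3, 9, 0, 2 → best response a2.
Agent 1 against CR: payoffs 4, 3, 2, 7 → best response a4.
Agent 1 against R: payoffs 1, 9, 4, 5 → best response a2.
Agent 2 against a1: payoffs 1, 3, 5, 2 → best response CR.
Agent 2 against a2: payoffs 1, 9, 5, 2 → best response CL.
Agent 2 against a3: payoffs 8, 9, 3, 6 → best response CL.
Agent 2 against a4: payoffs 7, 6, 1, 3 → best response L.
Mutual best responses: (a2, CL).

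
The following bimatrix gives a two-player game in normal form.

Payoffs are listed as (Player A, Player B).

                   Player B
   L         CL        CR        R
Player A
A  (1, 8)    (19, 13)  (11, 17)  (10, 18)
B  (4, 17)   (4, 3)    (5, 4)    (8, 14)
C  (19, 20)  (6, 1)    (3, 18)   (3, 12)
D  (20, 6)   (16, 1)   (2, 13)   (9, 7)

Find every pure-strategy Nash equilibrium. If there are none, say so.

Pure NE: (A, R)

Mark each player's best response to every combination of opponents' strategies; a profile where every player is best-responding is a pure Nash equilibrium.
Player A against L: payoffs 1, 4, 19, 20 → best response D.
Player A against CL: payoffs 19, 4, 6, 16 → best response A.
Player A against CR: payoffs 11, 5, 3, 2 → best response A.
Player A against R: payoffs 10, 8, 3, 9 → best response A.
Player B against A: payoffs 8, 13, 17, 18 → best response R.
Player B against B: payoffs 17, 3, 4, 14 → best response L.
Player B against C: payoffs 20, 1, 18, 12 → best response L.
Player B against D: payoffs 6, 1, 13, 7 → best response CR.
Mutual best responses: (A, R).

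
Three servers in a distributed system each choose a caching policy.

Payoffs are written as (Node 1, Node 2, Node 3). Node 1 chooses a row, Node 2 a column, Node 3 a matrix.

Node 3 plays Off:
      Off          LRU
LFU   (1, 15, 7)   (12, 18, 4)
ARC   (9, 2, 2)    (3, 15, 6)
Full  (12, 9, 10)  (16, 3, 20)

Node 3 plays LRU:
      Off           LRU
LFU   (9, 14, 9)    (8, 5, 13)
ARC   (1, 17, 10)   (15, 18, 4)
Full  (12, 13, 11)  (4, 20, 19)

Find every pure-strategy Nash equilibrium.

For each strategy profile, look for a profitable unilateral deviation.
(LFU, Off, Off): Node 1 can switch to ARC (1 → 9). Not NE.
(LFU, Off, LRU): Node 1 can switch to Full (9 → 12). Not NE.
(LFU, LRU, Off): Node 1 can switch to Full (12 → 16). Not NE.
(LFU, LRU, LRU): Node 1 can switch to ARC (8 → 15). Not NE.
(ARC, Off, Off): Node 1 can switch to Full (9 → 12). Not NE.
(ARC, Off, LRU): Node 1 can switch to LFU (1 → 9). Not NE.
(ARC, LRU, Off): Node 1 can switch to LFU (3 → 12). Not NE.
(ARC, LRU, LRU): Node 3 can switch to Off (4 → 6). Not NE.
(The remaining 4 profiles each have a profitable deviation by the same check.)

none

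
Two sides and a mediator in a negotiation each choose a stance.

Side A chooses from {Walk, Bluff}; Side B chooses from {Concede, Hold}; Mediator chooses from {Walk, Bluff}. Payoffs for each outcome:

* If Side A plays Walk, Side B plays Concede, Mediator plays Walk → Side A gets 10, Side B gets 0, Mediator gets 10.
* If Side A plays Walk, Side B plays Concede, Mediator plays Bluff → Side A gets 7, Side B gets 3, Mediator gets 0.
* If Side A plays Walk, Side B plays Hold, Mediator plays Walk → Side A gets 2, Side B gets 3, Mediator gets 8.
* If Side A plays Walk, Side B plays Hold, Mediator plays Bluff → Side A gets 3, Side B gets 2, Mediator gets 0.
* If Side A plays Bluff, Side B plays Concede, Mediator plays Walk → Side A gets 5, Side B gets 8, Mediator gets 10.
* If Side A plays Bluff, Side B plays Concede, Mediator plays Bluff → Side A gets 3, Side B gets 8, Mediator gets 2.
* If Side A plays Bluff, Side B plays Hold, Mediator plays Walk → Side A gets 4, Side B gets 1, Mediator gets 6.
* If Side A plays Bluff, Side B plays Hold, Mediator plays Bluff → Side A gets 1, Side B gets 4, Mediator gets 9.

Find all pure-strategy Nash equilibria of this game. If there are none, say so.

There is no pure-strategy Nash equilibrium.

Side A against (Concede, Walk): payoffs 10, 5 → best response Walk.
Side A against (Concede, Bluff): payoffs 7, 3 → best response Walk.
Side A against (Hold, Walk): payoffs 2, 4 → best response Bluff.
Side A against (Hold, Bluff): payoffs 3, 1 → best response Walk.
Side B against (Walk, Walk): payoffs 0, 3 → best response Hold.
Side B against (Walk, Bluff): payoffs 3, 2 → best response Concede.
Side B against (Bluff, Walk): payoffs 8, 1 → best response Concede.
Side B against (Bluff, Bluff): payoffs 8, 4 → best response Concede.
Mediator against (Walk, Concede): payoffs 10, 0 → best response Walk.
Mediator against (Walk, Hold): payoffs 8, 0 → best response Walk.
Mediator against (Bluff, Concede): payoffs 10, 2 → best response Walk.
Mediator against (Bluff, Hold): payoffs 6, 9 → best response Bluff.
No profile is a mutual best response for all players.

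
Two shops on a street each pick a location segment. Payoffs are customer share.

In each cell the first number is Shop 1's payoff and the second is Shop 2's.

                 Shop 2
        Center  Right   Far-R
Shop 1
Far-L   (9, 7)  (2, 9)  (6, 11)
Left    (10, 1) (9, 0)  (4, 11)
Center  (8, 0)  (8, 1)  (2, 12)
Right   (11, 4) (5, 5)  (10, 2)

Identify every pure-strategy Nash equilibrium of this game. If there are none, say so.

No pure-strategy Nash equilibrium.

Shop 1 against Center: payoffs 9, 10, 8, 11 → best response Right.
Shop 1 against Right: payoffs 2, 9, 8, 5 → best response Left.
Shop 1 against Far-R: payoffs 6, 4, 2, 10 → best response Right.
Shop 2 against Far-L: payoffs 7, 9, 11 → best response Far-R.
Shop 2 against Left: payoffs 1, 0, 11 → best response Far-R.
Shop 2 against Center: payoffs 0, 1, 12 → best response Far-R.
Shop 2 against Right: payoffs 4, 5, 2 → best response Right.
No profile is a mutual best response for all players.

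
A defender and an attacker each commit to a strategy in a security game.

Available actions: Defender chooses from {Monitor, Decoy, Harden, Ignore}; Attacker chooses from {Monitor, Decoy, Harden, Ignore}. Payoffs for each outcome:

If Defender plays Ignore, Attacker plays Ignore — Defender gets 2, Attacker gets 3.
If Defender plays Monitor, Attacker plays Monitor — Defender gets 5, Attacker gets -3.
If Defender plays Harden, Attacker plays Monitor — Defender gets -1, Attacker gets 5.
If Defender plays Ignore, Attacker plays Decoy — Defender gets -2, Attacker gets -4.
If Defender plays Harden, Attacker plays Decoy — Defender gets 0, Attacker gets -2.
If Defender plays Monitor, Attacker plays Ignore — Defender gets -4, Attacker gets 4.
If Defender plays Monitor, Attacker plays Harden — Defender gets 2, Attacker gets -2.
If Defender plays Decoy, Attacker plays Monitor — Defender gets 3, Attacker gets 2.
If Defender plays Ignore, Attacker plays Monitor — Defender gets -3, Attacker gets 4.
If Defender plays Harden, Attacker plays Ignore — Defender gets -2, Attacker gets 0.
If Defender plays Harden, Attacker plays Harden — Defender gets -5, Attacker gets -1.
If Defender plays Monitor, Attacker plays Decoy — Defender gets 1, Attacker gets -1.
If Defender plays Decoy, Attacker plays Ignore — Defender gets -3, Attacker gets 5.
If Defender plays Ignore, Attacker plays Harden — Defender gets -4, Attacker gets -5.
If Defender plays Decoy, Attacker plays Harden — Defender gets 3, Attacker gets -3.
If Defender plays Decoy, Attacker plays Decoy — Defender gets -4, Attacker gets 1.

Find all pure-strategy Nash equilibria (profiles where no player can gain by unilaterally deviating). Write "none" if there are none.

No pure-strategy Nash equilibrium.

Mark each player's best response to every combination of opponents' strategies; a profile where every player is best-responding is a pure Nash equilibrium.
Defender against Monitor: payoffs 5, 3, -1, -3 → best response Monitor.
Defender against Decoy: payoffs 1, -4, 0, -2 → best response Monitor.
Defender against Harden: payoffs 2, 3, -5, -4 → best response Decoy.
Defender against Ignore: payoffs -4, -3, -2, 2 → best response Ignore.
Attacker against Monitor: payoffs -3, -1, -2, 4 → best response Ignore.
Attacker against Decoy: payoffs 2, 1, -3, 5 → best response Ignore.
Attacker against Harden: payoffs 5, -2, -1, 0 → best response Monitor.
Attacker against Ignore: payoffs 4, -4, -5, 3 → best response Monitor.
No profile is a mutual best response for all players.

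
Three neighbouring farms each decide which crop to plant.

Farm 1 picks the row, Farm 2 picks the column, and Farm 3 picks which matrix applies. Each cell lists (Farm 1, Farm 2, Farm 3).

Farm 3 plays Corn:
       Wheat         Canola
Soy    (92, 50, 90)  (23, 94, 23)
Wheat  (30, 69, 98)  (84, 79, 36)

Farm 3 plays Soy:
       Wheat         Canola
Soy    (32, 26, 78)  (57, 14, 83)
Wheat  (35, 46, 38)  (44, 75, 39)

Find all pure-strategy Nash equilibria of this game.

No pure-strategy Nash equilibrium.

For each player, find the best response to each opponent profile; mutual best responses are the pure NE.
Farm 1 against (Wheat, Corn): payoffs 92, 30 → best response Soy.
Farm 1 against (Wheat, Soy): payoffs 32, 35 → best response Wheat.
Farm 1 against (Canola, Corn): payoffs 23, 84 → best response Wheat.
Farm 1 against (Canola, Soy): payoffs 57, 44 → best response Soy.
Farm 2 against (Soy, Corn): payoffs 50, 94 → best response Canola.
Farm 2 against (Soy, Soy): payoffs 26, 14 → best response Wheat.
Farm 2 against (Wheat, Corn): payoffs 69, 79 → best response Canola.
Farm 2 against (Wheat, Soy): payoffs 46, 75 → best response Canola.
Farm 3 against (Soy, Wheat): payoffs 90, 78 → best response Corn.
Farm 3 against (Soy, Canola): payoffs 23, 83 → best response Soy.
Farm 3 against (Wheat, Wheat): payoffs 98, 38 → best response Corn.
Farm 3 against (Wheat, Canola): payoffs 36, 39 → best response Soy.
No profile is a mutual best response for all players.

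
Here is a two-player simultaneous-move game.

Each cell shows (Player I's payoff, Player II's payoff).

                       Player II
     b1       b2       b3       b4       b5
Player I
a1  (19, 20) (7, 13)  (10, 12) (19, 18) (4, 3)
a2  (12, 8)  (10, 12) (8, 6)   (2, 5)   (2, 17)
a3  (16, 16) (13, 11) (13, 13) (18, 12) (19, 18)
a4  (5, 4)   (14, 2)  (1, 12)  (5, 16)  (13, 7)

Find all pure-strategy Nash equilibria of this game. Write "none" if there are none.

Mark each player's best response to every combination of opponents' strategies; a profile where every player is best-responding is a pure Nash equilibrium.
Player I against b1: payoffs 19, 12, 16, 5 → best response a1.
Player I against b2: payoffs 7, 10, 13, 14 → best response a4.
Player I against b3: payoffs 10, 8, 13, 1 → best response a3.
Player I against b4: payoffs 19, 2, 18, 5 → best response a1.
Player I against b5: payoffs 4, 2, 19, 13 → best response a3.
Player II against a1: payoffs 20, 13, 12, 18, 3 → best response b1.
Player II against a2: payoffs 8, 12, 6, 5, 17 → best response b5.
Player II against a3: payoffs 16, 11, 13, 12, 18 → best response b5.
Player II against a4: payoffs 4, 2, 12, 16, 7 → best response b4.
Mutual best responses: (a1, b1); (a3, b5).

Pure-strategy Nash equilibria: (a1, b1) and (a3, b5)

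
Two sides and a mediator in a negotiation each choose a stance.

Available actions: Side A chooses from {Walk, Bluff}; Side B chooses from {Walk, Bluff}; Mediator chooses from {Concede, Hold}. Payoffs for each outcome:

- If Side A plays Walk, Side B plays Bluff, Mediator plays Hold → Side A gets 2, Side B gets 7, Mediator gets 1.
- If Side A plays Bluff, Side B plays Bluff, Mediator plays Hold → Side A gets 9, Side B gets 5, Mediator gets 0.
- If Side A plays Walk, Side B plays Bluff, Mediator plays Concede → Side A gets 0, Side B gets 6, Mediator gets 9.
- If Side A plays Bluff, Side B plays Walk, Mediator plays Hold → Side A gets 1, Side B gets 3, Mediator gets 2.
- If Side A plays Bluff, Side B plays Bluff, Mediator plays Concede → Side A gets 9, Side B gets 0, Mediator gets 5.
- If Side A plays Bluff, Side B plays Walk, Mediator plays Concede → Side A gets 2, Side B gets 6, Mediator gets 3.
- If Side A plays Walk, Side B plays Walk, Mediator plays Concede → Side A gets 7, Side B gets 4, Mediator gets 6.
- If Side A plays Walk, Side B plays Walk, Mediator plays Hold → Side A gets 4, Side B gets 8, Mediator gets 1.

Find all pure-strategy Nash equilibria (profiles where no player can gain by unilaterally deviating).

none

(Walk, Walk, Concede): Side B can switch to Bluff (4 → 6). Not NE.
(Walk, Walk, Hold): Mediator can switch to Concede (1 → 6). Not NE.
(Walk, Bluff, Concede): Side A can switch to Bluff (0 → 9). Not NE.
(Walk, Bluff, Hold): Side A can switch to Bluff (2 → 9). Not NE.
(Bluff, Walk, Concede): Side A can switch to Walk (2 → 7). Not NE.
(Bluff, Walk, Hold): Side A can switch to Walk (1 → 4). Not NE.
(The remaining 2 profiles each have a profitable deviation by the same check.)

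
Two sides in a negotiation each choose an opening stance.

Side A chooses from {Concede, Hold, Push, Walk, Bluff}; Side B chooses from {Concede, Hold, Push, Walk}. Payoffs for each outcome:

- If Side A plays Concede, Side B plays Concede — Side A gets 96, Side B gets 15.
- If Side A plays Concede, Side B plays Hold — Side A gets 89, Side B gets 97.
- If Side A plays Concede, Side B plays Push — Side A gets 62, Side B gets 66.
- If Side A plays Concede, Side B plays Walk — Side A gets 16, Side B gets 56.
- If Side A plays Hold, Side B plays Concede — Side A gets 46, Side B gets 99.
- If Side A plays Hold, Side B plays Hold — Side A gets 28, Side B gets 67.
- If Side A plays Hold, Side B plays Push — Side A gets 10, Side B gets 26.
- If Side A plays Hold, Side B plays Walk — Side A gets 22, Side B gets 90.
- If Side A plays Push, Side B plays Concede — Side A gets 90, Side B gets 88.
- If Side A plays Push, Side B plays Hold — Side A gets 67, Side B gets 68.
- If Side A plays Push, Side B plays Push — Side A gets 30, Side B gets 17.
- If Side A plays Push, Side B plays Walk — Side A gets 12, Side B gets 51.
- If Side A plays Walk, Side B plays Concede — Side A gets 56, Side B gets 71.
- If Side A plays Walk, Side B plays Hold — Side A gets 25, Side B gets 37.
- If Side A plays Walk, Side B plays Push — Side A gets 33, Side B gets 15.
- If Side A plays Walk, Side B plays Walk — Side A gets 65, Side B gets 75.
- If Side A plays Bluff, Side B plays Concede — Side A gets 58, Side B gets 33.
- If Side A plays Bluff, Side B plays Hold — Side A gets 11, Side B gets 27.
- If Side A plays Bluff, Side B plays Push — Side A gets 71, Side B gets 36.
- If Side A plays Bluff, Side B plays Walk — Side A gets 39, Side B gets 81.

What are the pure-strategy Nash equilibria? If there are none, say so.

(Concede, Hold); (Walk, Walk)

Side A against Concede: payoffs 96, 46, 90, 56, 58 → best response Concede.
Side A against Hold: payoffs 89, 28, 67, 25, 11 → best response Concede.
Side A against Push: payoffs 62, 10, 30, 33, 71 → best response Bluff.
Side A against Walk: payoffs 16, 22, 12, 65, 39 → best response Walk.
Side B against Concede: payoffs 15, 97, 66, 56 → best response Hold.
Side B against Hold: payoffs 99, 67, 26, 90 → best response Concede.
Side B against Push: payoffs 88, 68, 17, 51 → best response Concede.
Side B against Walk: payoffs 71, 37, 15, 75 → best response Walk.
Side B against Bluff: payoffs 33, 27, 36, 81 → best response Walk.
Mutual best responses: (Concede, Hold); (Walk, Walk).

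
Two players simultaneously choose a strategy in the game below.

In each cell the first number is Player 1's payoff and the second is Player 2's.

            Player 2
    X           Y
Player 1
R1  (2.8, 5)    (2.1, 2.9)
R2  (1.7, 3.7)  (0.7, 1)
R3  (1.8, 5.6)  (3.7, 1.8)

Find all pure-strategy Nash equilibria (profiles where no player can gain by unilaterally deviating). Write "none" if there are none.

For each strategy profile, look for a profitable unilateral deviation.
(R1, X): Player 1 gets 2.8, best alternative 1.8; Player 2 gets 5, best alternative 2.9. No profitable deviation — NE.
(R1, Y): Player 1 can switch to R3 (2.1 → 3.7). Not NE.
(R2, X): Player 1 can switch to R1 (1.7 → 2.8). Not NE.
(R2, Y): Player 1 can switch to R1 (0.7 → 2.1). Not NE.
(R3, X): Player 1 can switch to R1 (1.8 → 2.8). Not NE.
(R3, Y): Player 2 can switch to X (1.8 → 5.6). Not NE.

Pure NE: (R1, X)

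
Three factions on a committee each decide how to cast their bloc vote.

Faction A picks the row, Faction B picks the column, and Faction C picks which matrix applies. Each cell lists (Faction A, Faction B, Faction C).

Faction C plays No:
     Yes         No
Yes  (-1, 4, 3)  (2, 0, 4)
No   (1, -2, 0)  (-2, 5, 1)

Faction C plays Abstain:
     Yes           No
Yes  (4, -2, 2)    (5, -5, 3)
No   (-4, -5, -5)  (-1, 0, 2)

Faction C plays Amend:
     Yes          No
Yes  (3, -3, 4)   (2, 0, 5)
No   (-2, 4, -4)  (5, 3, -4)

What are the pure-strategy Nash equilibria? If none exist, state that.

(Yes, Yes, No): Faction A can switch to No (-1 → 1). Not NE.
(Yes, Yes, Abstain): Faction C can switch to No (2 → 3). Not NE.
(Yes, Yes, Amend): Faction B can switch to No (-3 → 0). Not NE.
(Yes, No, No): Faction B can switch to Yes (0 → 4). Not NE.
(Yes, No, Abstain): Faction B can switch to Yes (-5 → -2). Not NE.
(Yes, No, Amend): Faction A can switch to No (2 → 5). Not NE.
(No, Yes, No): Faction B can switch to No (-2 → 5). Not NE.
(No, Yes, Abstain): Faction A can switch to Yes (-4 → 4). Not NE.
(No, Yes, Amend): Faction A can switch to Yes (-2 → 3). Not NE.
(No, No, No): Faction A can switch to Yes (-2 → 2). Not NE.
(No, No, Abstain): Faction A can switch to Yes (-1 → 5). Not NE.
(No, No, Amend): Faction B can switch to Yes (3 → 4). Not NE.

This game has no pure Nash equilibrium.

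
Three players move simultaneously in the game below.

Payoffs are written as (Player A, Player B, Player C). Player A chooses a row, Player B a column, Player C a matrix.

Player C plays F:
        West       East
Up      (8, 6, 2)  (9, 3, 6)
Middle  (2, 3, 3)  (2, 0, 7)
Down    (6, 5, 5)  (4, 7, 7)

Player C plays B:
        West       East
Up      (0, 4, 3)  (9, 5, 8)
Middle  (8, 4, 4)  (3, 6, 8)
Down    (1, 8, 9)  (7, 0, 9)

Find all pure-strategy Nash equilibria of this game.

The unique pure-strategy Nash equilibrium is (Up, East, B).

For each strategy profile, look for a profitable unilateral deviation.
(Up, West, F): Player C can switch to B (2 → 3). Not NE.
(Up, West, B): Player A can switch to Middle (0 → 8). Not NE.
(Up, East, F): Player B can switch to West (3 → 6). Not NE.
(Up, East, B): Player A gets 9, best alternative 7; Player B gets 5, best alternative 4; Player C gets 8, best alternative 6. No profitable deviation — NE.
(Middle, West, F): Player A can switch to Up (2 → 8). Not NE.
(Middle, West, B): Player B can switch to East (4 → 6). Not NE.
(Middle, East, F): Player A can switch to Up (2 → 9). Not NE.
(Middle, East, B): Player A can switch to Up (3 → 9). Not NE.
(Down, West, F): Player A can switch to Up (6 → 8). Not NE.
(The remaining 3 profiles each have a profitable deviation by the same check.)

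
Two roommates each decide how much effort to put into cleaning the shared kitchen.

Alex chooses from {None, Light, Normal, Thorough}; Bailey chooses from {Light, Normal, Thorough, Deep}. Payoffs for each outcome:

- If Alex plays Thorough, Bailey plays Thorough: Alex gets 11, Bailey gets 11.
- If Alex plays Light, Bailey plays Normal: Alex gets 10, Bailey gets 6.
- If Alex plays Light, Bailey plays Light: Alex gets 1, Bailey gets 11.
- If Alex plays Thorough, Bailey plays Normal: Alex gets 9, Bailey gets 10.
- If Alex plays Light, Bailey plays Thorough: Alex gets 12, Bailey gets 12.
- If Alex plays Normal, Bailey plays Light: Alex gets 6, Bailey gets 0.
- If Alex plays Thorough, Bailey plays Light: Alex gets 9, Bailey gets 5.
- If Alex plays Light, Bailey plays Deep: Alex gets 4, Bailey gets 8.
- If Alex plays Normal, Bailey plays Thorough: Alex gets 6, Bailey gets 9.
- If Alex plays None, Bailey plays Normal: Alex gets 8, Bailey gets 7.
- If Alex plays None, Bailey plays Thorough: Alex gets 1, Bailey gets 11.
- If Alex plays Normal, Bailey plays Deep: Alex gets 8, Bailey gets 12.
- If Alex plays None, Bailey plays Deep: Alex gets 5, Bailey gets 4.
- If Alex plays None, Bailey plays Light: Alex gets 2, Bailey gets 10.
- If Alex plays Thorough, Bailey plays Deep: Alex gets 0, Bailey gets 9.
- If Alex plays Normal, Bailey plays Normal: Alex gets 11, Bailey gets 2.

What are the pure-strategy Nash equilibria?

Mark each player's best response to every combination of opponents' strategies; a profile where every player is best-responding is a pure Nash equilibrium.
Alex against Light: payoffs 2, 1, 6, 9 → best response Thorough.
Alex against Normal: payoffs 8, 10, 11, 9 → best response Normal.
Alex against Thorough: payoffs 1, 12, 6, 11 → best response Light.
Alex against Deep: payoffs 5, 4, 8, 0 → best response Normal.
Bailey against None: payoffs 10, 7, 11, 4 → best response Thorough.
Bailey against Light: payoffs 11, 6, 12, 8 → best response Thorough.
Bailey against Normal: payoffs 0, 2, 9, 12 → best response Deep.
Bailey against Thorough: payoffs 5, 10, 11, 9 → best response Thorough.
Mutual best responses: (Light, Thorough); (Normal, Deep).

(Light, Thorough), (Normal, Deep)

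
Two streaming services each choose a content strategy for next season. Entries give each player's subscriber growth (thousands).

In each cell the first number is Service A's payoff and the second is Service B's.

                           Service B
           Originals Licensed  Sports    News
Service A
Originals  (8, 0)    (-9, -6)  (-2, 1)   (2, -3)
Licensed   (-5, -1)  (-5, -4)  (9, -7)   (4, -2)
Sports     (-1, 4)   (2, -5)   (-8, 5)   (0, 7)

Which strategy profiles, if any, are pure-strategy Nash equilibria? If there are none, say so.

No pure-strategy Nash equilibrium.

(Originals, Originals): Service B can switch to Sports (0 → 1). Not NE.
(Originals, Licensed): Service A can switch to Licensed (-9 → -5). Not NE.
(Originals, Sports): Service A can switch to Licensed (-2 → 9). Not NE.
(Originals, News): Service A can switch to Licensed (2 → 4). Not NE.
(Licensed, Originals): Service A can switch to Originals (-5 → 8). Not NE.
(Licensed, Licensed): Service A can switch to Sports (-5 → 2). Not NE.
(Licensed, Sports): Service B can switch to Originals (-7 → -1). Not NE.
(Licensed, News): Service B can switch to Originals (-2 → -1). Not NE.
(Sports, Originals): Service A can switch to Originals (-1 → 8). Not NE.
(Sports, Licensed): Service B can switch to Originals (-5 → 4). Not NE.
(Sports, Sports): Service A can switch to Originals (-8 → -2). Not NE.
(Sports, News): Service A can switch to Originals (0 → 2). Not NE.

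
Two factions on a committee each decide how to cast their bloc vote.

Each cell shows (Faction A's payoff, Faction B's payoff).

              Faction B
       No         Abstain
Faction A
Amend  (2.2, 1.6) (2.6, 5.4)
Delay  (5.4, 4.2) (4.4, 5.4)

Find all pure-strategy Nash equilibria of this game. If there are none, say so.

(Amend, No): Faction A can switch to Delay (2.2 → 5.4). Not NE.
(Amend, Abstain): Faction A can switch to Delay (2.6 → 4.4). Not NE.
(Delay, No): Faction B can switch to Abstain (4.2 → 5.4). Not NE.
(Delay, Abstain): Faction A gets 4.4, best alternative 2.6; Faction B gets 5.4, best alternative 4.2. No profitable deviation — NE.

(Delay, Abstain)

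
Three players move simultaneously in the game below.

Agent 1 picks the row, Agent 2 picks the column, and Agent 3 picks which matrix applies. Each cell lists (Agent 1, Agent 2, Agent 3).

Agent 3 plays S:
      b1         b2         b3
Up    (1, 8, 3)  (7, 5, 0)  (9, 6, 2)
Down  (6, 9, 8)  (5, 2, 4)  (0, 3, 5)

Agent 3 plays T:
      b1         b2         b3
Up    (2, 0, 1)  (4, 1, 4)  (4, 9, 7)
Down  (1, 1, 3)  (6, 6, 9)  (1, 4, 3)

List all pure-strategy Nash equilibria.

(Up, b3, T) and (Down, b1, S) and (Down, b2, T)

Agent 1 against (b1, S): payoffs 1, 6 → best response Down.
Agent 1 against (b1, T): payoffs 2, 1 → best response Up.
Agent 1 against (b2, S): payoffs 7, 5 → best response Up.
Agent 1 against (b2, T): payoffs 4, 6 → best response Down.
Agent 1 against (b3, S): payoffs 9, 0 → best response Up.
Agent 1 against (b3, T): payoffs 4, 1 → best response Up.
Agent 2 against (Up, S): payoffs 8, 5, 6 → best response b1.
Agent 2 against (Up, T): payoffs 0, 1, 9 → best response b3.
Agent 2 against (Down, S): payoffs 9, 2, 3 → best response b1.
Agent 2 against (Down, T): payoffs 1, 6, 4 → best response b2.
Agent 3 against (Up, b1): payoffs 3, 1 → best response S.
Agent 3 against (Up, b2): payoffs 0, 4 → best response T.
Agent 3 against (Up, b3): payoffs 2, 7 → best response T.
Agent 3 against (Down, b1): payoffs 8, 3 → best response S.
Agent 3 against (Down, b2): payoffs 4, 9 → best response T.
Agent 3 against (Down, b3): payoffs 5, 3 → best response S.
Mutual best responses: (Up, b3, T); (Down, b1, S); (Down, b2, T).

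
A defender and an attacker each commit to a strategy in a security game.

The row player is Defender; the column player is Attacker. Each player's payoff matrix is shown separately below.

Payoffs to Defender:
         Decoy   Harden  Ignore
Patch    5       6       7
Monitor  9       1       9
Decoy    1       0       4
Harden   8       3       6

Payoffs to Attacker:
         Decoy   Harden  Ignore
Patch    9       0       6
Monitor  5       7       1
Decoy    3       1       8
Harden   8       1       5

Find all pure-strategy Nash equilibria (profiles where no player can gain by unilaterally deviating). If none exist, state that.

There is no pure-strategy Nash equilibrium.

Defender against Decoy: payoffs 5, 9, 1, 8 → best response Monitor.
Defender against Harden: payoffs 6, 1, 0, 3 → best response Patch.
Defender against Ignore: payoffs 7, 9, 4, 6 → best response Monitor.
Attacker against Patch: payoffs 9, 0, 6 → best response Decoy.
Attacker against Monitor: payoffs 5, 7, 1 → best response Harden.
Attacker against Decoy: payoffs 3, 1, 8 → best response Ignore.
Attacker against Harden: payoffs 8, 1, 5 → best response Decoy.
No profile is a mutual best response for all players.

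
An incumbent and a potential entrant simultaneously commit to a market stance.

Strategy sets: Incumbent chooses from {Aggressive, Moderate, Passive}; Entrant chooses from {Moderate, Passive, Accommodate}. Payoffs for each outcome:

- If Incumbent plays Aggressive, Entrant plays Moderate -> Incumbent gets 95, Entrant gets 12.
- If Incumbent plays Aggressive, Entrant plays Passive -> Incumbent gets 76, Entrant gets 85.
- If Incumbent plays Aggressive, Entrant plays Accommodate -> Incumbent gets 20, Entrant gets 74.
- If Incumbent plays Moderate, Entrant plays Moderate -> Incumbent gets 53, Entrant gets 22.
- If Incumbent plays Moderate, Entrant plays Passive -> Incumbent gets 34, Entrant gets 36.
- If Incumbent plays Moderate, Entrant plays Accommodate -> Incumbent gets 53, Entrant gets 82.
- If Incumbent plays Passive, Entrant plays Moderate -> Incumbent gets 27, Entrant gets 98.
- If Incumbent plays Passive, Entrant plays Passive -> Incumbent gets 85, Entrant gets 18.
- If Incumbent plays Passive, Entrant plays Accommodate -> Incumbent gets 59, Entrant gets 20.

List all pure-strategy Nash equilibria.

Incumbent against Moderate: payoffs 95, 53, 27 → best response Aggressive.
Incumbent against Passive: payoffs 76, 34, 85 → best response Passive.
Incumbent against Accommodate: payoffs 20, 53, 59 → best response Passive.
Entrant against Aggressive: payoffs 12, 85, 74 → best response Passive.
Entrant against Moderate: payoffs 22, 36, 82 → best response Accommodate.
Entrant against Passive: payoffs 98, 18, 20 → best response Moderate.
No profile is a mutual best response for all players.

No pure-strategy Nash equilibrium.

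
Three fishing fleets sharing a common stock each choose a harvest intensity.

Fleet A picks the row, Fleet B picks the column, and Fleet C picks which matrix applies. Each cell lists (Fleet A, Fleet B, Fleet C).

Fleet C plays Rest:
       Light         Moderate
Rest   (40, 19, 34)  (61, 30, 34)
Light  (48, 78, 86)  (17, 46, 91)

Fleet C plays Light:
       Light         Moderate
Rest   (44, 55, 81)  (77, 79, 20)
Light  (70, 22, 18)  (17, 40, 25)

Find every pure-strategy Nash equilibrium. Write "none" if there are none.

(Rest, Moderate, Rest); (Light, Light, Rest)

Fleet A against (Light, Rest): payoffs 40, 48 → best response Light.
Fleet A against (Light, Light): payoffs 44, 70 → best response Light.
Fleet A against (Moderate, Rest): payoffs 61, 17 → best response Rest.
Fleet A against (Moderate, Light): payoffs 77, 17 → best response Rest.
Fleet B against (Rest, Rest): payoffs 19, 30 → best response Moderate.
Fleet B against (Rest, Light): payoffs 55, 79 → best response Moderate.
Fleet B against (Light, Rest): payoffs 78, 46 → best response Light.
Fleet B against (Light, Light): payoffs 22, 40 → best response Moderate.
Fleet C against (Rest, Light): payoffs 34, 81 → best response Light.
Fleet C against (Rest, Moderate): payoffs 34, 20 → best response Rest.
Fleet C against (Light, Light): payoffs 86, 18 → best response Rest.
Fleet C against (Light, Moderate): payoffs 91, 25 → best response Rest.
Mutual best responses: (Rest, Moderate, Rest); (Light, Light, Rest).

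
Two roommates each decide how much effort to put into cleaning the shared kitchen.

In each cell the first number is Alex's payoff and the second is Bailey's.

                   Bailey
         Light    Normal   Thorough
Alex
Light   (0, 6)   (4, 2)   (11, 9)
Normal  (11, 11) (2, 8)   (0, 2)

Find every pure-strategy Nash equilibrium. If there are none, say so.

(Light, Light): Alex can switch to Normal (0 → 11). Not NE.
(Light, Normal): Bailey can switch to Light (2 → 6). Not NE.
(Light, Thorough): Alex gets 11, best alternative 0; Bailey gets 9, best alternative 6. No profitable deviation — NE.
(Normal, Light): Alex gets 11, best alternative 0; Bailey gets 11, best alternative 8. No profitable deviation — NE.
(Normal, Normal): Alex can switch to Light (2 → 4). Not NE.
(Normal, Thorough): Alex can switch to Light (0 → 11). Not NE.

The pure Nash equilibria are (Light, Thorough); (Normal, Light).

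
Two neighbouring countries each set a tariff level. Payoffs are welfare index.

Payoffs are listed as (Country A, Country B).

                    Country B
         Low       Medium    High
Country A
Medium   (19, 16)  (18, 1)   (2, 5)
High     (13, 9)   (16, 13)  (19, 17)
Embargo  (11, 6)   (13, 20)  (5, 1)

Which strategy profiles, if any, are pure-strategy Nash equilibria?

For each strategy profile, look for a profitable unilateral deviation.
(Medium, Low): Country A gets 19, best alternative 13; Country B gets 16, best alternative 5. No profitable deviation — NE.
(Medium, Medium): Country B can switch to Low (1 → 16). Not NE.
(Medium, High): Country A can switch to High (2 → 19). Not NE.
(High, Low): Country A can switch to Medium (13 → 19). Not NE.
(High, Medium): Country A can switch to Medium (16 → 18). Not NE.
(High, High): Country A gets 19, best alternative 5; Country B gets 17, best alternative 13. No profitable deviation — NE.
(Embargo, Low): Country A can switch to Medium (11 → 19). Not NE.
(Embargo, Medium): Country A can switch to Medium (13 → 18). Not NE.
(Embargo, High): Country A can switch to High (5 → 19). Not NE.

Pure-strategy Nash equilibria: (Medium, Low), (High, High)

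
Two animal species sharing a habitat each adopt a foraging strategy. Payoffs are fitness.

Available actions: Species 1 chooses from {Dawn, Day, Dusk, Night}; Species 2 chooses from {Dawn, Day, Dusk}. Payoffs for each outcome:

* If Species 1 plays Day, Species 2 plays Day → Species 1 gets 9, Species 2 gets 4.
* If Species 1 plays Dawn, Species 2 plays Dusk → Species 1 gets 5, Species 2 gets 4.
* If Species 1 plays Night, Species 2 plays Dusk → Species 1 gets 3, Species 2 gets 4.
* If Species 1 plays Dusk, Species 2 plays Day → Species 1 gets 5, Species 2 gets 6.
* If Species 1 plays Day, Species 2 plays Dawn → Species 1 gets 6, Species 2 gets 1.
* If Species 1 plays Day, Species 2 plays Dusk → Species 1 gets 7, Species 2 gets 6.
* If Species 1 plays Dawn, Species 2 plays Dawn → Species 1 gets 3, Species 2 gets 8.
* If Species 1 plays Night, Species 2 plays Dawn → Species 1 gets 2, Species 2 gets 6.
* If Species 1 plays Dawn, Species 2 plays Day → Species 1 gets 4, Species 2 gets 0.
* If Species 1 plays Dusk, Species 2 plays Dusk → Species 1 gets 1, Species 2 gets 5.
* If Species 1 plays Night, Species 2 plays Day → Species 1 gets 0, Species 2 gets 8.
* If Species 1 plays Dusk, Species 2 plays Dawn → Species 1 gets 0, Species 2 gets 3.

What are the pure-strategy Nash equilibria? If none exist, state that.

(Day, Dusk)

(Dawn, Dawn): Species 1 can switch to Day (3 → 6). Not NE.
(Dawn, Day): Species 1 can switch to Day (4 → 9). Not NE.
(Dawn, Dusk): Species 1 can switch to Day (5 → 7). Not NE.
(Day, Dawn): Species 2 can switch to Day (1 → 4). Not NE.
(Day, Day): Species 2 can switch to Dusk (4 → 6). Not NE.
(Day, Dusk): Species 1 gets 7, best alternative 5; Species 2 gets 6, best alternative 4. No profitable deviation — NE.
(Dusk, Dawn): Species 1 can switch to Dawn (0 → 3). Not NE.
(Dusk, Day): Species 1 can switch to Day (5 → 9). Not NE.
(Dusk, Dusk): Species 1 can switch to Dawn (1 → 5). Not NE.
(Night, Dawn): Species 1 can switch to Dawn (2 → 3). Not NE.
(Night, Day): Species 1 can switch to Dawn (0 → 4). Not NE.
(The remaining 1 profile has a profitable deviation by the same check.)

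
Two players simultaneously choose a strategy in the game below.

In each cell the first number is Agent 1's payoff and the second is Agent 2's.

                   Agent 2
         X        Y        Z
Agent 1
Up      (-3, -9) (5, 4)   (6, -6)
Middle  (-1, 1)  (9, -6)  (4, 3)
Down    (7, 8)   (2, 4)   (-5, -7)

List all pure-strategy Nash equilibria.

(Down, X)

Agent 1 against X: payoffs -3, -1, 7 → best response Down.
Agent 1 against Y: payoffs 5, 9, 2 → best response Middle.
Agent 1 against Z: payoffs 6, 4, -5 → best response Up.
Agent 2 against Up: payoffs -9, 4, -6 → best response Y.
Agent 2 against Middle: payoffs 1, -6, 3 → best response Z.
Agent 2 against Down: payoffs 8, 4, -7 → best response X.
Mutual best responses: (Down, X).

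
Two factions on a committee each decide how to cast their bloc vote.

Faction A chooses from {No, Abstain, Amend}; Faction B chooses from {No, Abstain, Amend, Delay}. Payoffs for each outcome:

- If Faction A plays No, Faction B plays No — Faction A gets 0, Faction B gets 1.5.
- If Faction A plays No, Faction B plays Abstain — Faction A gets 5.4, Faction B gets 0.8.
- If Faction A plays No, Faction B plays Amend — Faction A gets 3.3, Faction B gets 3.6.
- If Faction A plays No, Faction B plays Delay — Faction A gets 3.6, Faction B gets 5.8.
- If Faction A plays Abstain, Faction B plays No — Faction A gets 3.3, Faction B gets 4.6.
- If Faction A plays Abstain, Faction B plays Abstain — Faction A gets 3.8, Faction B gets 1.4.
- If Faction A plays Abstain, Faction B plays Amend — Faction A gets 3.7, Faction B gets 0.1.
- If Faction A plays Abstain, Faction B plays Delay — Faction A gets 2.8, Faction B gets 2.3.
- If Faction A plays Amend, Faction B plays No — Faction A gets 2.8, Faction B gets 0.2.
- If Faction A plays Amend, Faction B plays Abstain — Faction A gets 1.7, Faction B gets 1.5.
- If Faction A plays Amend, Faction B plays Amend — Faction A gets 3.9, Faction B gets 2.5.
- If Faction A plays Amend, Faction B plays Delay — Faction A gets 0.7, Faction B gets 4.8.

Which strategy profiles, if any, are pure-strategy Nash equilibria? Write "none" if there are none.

Check each profile: it is a Nash equilibrium iff no player can strictly gain by switching unilaterally.
(No, No): Faction A can switch to Abstain (0 → 3.3). Not NE.
(No, Abstain): Faction B can switch to No (0.8 → 1.5). Not NE.
(No, Amend): Faction A can switch to Abstain (3.3 → 3.7). Not NE.
(No, Delay): Faction A gets 3.6, best alternative 2.8; Faction B gets 5.8, best alternative 3.6. No profitable deviation — NE.
(Abstain, No): Faction A gets 3.3, best alternative 2.8; Faction B gets 4.6, best alternative 2.3. No profitable deviation — NE.
(Abstain, Abstain): Faction A can switch to No (3.8 → 5.4). Not NE.
(Abstain, Amend): Faction A can switch to Amend (3.7 → 3.9). Not NE.
(Abstain, Delay): Faction A can switch to No (2.8 → 3.6). Not NE.
(Amend, No): Faction A can switch to Abstain (2.8 → 3.3). Not NE.
(Amend, Abstain): Faction A can switch to No (1.7 → 5.4). Not NE.
(Amend, Amend): Faction B can switch to Delay (2.5 → 4.8). Not NE.
(Amend, Delay): Faction A can switch to No (0.7 → 3.6). Not NE.

(No, Delay), (Abstain, No)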